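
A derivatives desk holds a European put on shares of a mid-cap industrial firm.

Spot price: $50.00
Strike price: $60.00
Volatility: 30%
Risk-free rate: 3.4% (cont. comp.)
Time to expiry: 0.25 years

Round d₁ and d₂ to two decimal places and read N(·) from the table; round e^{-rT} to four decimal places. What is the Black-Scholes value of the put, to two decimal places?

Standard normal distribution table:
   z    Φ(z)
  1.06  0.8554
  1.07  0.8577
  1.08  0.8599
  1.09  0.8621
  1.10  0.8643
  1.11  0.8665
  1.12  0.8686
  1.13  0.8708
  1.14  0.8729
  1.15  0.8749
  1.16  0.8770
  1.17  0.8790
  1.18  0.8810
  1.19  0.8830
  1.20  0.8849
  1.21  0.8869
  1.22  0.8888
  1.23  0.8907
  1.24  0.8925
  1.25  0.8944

σ√T = 0.3·√0.25 = 0.1500
ln(S/K) + (r + σ²/2)T = ln(50/60) + (0.034 + 0.3²/2)·0.25 = -0.1823 + 0.0198 = -0.1626
d₁ = -0.1626 / 0.1500 = -1.0838 → -1.08
d₂ = d₁ − σ√T = -1.0838 − 0.1500 = -1.2338 → -1.23
e^(−rT) = e^(−0.034·0.25) = 0.9915
P = 60·0.9915·N(1.23) − 50·N(1.08) = 60·0.9915·0.8907 − 50·0.8599 = 52.9877 − 42.9950 = 9.9927

$9.99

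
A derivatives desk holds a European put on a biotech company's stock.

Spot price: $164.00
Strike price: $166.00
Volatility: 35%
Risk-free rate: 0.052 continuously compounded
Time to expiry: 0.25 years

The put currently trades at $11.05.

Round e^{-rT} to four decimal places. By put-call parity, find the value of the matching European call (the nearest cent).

$11.19

exp(−rT) = exp(−0.052·0.25) = 0.9871
Put-call parity: C − P = S − K·e^(−rT) = 164 − 166·0.9871 = 164 − 163.8586 = 0.1414
C = P + (C − P) = 11.05 + (0.1414) = 11.1914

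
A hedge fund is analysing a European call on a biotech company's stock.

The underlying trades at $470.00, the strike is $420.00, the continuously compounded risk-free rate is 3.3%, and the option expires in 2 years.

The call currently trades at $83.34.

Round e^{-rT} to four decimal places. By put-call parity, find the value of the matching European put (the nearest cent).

$6.50

exp(−rT) = exp(−0.033·2) = 0.9361
Put-call parity: C − P = S − K·e^(−rT) = 470 − 420·0.9361 = 470 − 393.1620 = 76.8380
P = C − (C − P) = 83.34 − (76.8380) = 6.5020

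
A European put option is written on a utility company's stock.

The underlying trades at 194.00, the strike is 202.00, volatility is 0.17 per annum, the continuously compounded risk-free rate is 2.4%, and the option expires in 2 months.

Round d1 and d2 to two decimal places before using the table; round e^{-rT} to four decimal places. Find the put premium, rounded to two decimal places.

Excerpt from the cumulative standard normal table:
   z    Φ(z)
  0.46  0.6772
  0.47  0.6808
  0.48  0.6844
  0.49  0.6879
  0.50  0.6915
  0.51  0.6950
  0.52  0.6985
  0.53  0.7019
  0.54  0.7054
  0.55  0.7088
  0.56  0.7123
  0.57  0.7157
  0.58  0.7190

T = 0.1667;  σ√T = 0.0694
d₁ = [ln(194/202) + (0.024 + 0.17²/2)·0.1667] / 0.0694 = [-0.0404 + 0.0064] / 0.0694 = -0.4899 which rounds to -0.49
d₂ = d₁ − σ√T = -0.4899 − 0.0694 = -0.5593 which rounds to -0.56
exp(−rT) = exp(−0.024·0.1667) = 0.9960
N(−d₂) = N(0.56) = 0.7123;  N(−d₁) = N(0.49) = 0.6879
P = 202·0.9960·0.7123 − 194·0.6879 = 143.3091 − 133.4526 = 9.8565

9.86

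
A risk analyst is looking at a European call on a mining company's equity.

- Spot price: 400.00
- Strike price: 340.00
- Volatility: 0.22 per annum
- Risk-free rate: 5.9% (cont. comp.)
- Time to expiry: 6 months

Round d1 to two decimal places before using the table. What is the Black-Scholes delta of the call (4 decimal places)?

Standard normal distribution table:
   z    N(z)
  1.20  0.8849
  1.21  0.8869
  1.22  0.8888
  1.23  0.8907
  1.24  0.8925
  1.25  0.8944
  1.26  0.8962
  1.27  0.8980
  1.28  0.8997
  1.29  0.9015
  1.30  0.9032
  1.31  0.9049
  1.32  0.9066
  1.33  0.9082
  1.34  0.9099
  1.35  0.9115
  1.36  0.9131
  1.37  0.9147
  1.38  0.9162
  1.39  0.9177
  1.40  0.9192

0.9049

T = 0.5;  σ√T = 0.1556
d₁ = [ln(400/340) + (0.059 + 0.22²/2)·0.5] / 0.1556 = [0.1625 + 0.0416] / 0.1556 = 1.3121 which rounds to 1.31
N(d₁) = N(1.31) = 0.9049
Δ_call = N(d₁) = 0.9049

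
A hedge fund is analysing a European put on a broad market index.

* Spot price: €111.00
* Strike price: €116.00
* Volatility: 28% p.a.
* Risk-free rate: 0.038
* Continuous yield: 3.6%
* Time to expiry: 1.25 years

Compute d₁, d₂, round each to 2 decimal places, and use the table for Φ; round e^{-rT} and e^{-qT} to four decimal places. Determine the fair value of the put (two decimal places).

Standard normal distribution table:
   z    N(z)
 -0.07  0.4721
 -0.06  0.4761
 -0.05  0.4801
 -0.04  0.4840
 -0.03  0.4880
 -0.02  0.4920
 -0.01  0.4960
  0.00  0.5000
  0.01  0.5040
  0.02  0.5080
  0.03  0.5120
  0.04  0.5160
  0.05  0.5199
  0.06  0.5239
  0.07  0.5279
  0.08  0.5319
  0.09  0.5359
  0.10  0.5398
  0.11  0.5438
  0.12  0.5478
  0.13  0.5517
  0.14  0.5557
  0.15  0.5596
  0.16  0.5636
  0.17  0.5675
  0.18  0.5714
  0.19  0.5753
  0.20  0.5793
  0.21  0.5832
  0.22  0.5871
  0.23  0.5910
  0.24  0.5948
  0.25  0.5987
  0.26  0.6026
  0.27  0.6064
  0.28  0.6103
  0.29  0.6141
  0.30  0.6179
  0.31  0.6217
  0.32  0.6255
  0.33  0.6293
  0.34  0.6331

€15.72

σ√T = 0.28·√1.25 = 0.3130
d₁ = [ln(111/116) + (0.038 − 0.036 + ½·0.28²)·1.25] / (σ√T) = (-0.0441 + 0.0515) / 0.3130 = 0.0238 ≈ 0.02
d₂ = 0.0238 − 0.3130 = -0.2893 ≈ -0.29
exp(−qT) = exp(−0.036·1.25) = 0.9560;  exp(−rT) = exp(−0.038·1.25) = 0.9536
N(−d₂) = N(0.29) = 0.6141;  N(−d₁) = N(-0.02) = 0.4920
P = 116·0.9536·0.6141 − 111·0.9560·0.4920 = 67.9303 − 52.2091 = 15.7212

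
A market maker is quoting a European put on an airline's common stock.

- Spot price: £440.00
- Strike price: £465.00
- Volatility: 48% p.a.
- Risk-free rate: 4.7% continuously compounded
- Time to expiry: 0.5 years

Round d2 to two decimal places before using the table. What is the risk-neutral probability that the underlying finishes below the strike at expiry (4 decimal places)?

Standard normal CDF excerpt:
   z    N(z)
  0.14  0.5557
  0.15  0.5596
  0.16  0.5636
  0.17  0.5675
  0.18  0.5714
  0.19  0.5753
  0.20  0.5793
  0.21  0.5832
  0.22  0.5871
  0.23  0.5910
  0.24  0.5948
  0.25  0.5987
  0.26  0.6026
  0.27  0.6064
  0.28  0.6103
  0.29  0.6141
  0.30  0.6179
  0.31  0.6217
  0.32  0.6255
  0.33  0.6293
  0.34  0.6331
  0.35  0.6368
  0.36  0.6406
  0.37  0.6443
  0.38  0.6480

σ√T = 0.48·√0.5 = 0.3394
ln(S/K) + (r + σ²/2)T = ln(440/465) + (0.047 + 0.48²/2)·0.5 = -0.0553 + 0.0811 = 0.0258
d₁ = 0.0258 / 0.3394 = 0.0761 ≈ 0.08
d₂ = d₁ − σ√T = 0.0761 − 0.3394 = -0.2633 ≈ -0.26
Pr(exercise) under Q = N(−d₂) = N(0.26) = 0.6026

0.6026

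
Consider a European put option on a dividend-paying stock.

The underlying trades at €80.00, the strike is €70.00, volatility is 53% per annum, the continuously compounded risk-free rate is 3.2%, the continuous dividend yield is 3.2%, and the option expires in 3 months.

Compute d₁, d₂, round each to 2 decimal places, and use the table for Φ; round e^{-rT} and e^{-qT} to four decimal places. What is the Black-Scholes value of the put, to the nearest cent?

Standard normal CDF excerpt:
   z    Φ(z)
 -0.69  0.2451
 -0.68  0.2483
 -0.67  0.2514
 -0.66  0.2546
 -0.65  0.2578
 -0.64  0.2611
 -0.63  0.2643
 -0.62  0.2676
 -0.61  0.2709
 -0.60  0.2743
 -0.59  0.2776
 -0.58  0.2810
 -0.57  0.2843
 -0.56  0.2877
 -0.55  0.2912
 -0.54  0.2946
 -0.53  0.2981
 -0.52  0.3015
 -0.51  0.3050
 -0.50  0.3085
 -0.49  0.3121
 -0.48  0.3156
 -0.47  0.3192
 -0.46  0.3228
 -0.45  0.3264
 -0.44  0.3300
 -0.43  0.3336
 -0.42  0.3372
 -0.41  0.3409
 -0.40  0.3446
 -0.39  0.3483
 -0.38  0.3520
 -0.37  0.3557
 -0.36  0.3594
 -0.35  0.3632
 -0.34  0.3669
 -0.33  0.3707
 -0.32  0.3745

€3.98

σ√T = 0.53 × 0.5000 = 0.2650
d₁ = [ln(80/70) + (0.032 − 0.032 + 0.53²/2)·0.25] / 0.2650 = [0.1335 + 0.0351] / 0.2650 = 0.6364 ≈ 0.64
d₂ = d₁ − σ√T = 0.6364 − 0.2650 = 0.3714 ≈ 0.37
e^(−qT) = e^(−0.032·0.25) = 0.9920;  e^(−rT) = e^(−0.032·0.25) = 0.9920
P = 70·0.9920·N(-0.37) − 80·0.9920·N(-0.64) = 70·0.9920·0.3557 − 80·0.9920·0.2611 = 24.6998 − 20.7209 = 3.9789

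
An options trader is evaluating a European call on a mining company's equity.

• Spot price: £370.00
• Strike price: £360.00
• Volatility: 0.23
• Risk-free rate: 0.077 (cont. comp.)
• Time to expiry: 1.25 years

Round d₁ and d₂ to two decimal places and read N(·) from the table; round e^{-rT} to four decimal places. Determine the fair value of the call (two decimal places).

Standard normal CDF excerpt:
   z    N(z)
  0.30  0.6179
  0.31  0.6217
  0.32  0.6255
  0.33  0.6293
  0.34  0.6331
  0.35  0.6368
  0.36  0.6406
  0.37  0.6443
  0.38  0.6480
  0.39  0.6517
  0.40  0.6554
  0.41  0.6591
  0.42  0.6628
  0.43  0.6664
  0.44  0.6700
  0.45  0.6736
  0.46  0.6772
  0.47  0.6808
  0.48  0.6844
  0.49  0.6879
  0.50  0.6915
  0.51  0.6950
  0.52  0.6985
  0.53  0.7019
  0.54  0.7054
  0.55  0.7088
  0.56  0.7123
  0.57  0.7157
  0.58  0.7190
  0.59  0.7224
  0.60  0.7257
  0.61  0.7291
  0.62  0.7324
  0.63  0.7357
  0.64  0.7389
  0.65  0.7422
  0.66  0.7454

£61.56

σ√T = 0.23 × 1.1180 = 0.2571
d₁ = [ln(370/360) + (0.077 + ½·0.23²)·1.25] / (σ√T) = (0.0274 + 0.1293) / 0.2571 = 0.6094 → 0.61
d₂ = 0.6094 − 0.2571 = 0.3523 → 0.35
exp(−rT) = exp(−0.077·1.25) = 0.9082
N(d₁) = N(0.61) = 0.7291;  N(d₂) = N(0.35) = 0.6368
C = 370·0.7291 − 360·0.9082·0.6368 = 269.7670 − 208.2030 = 61.5640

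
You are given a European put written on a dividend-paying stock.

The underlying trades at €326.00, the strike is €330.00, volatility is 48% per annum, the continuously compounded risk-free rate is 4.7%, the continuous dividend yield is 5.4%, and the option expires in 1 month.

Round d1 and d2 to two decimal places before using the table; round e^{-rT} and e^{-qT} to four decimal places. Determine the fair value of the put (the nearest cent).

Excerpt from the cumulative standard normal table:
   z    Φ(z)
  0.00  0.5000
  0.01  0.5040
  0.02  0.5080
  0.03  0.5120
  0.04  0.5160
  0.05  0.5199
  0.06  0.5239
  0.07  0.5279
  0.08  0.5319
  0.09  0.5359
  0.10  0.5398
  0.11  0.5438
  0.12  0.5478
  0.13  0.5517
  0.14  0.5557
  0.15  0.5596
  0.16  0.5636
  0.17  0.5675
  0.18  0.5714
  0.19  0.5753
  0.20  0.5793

€20.40

σ√T = 0.48 × 0.2887 = 0.1386
d₁ = [ln(326/330) + (0.047 − 0.054 + ½·0.48²)·0.08333] / (σ√T) = (-0.0122 + 0.0090) / 0.1386 = -0.0229 which rounds to -0.02
d₂ = -0.0229 − 0.1386 = -0.1615 which rounds to -0.16
e^(−qT) = e^(−0.054·0.08333) = 0.9955;  e^(−rT) = e^(−0.047·0.08333) = 0.9961
N(−d₂) = N(0.16) = 0.5636;  N(−d₁) = N(0.02) = 0.5080
P = 330·0.9961·0.5636 − 326·0.9955·0.5080 = 185.2626 − 164.8628 = 20.3999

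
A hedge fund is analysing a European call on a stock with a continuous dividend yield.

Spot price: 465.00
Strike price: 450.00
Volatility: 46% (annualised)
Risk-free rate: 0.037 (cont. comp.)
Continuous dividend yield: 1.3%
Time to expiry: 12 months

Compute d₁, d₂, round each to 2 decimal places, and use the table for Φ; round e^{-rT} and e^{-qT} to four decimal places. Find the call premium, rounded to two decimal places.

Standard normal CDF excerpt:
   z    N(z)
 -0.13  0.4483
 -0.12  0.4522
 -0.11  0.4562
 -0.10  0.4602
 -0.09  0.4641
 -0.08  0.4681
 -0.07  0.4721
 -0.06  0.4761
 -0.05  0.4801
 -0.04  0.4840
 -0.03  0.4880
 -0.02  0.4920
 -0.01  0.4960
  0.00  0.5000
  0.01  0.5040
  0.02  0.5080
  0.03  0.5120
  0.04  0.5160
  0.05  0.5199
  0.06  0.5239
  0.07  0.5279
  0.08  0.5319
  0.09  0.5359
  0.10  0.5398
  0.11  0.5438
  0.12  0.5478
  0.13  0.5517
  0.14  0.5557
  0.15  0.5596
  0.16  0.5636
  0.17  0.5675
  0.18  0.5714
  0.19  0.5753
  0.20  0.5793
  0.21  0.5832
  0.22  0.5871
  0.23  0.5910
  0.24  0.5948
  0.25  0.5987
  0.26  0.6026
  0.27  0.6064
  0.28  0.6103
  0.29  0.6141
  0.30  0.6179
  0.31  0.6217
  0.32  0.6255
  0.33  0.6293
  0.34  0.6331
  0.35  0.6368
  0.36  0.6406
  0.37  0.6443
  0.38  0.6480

σ√T = 0.46 × 1.0000 = 0.4600
d₁ = [ln(465/450) + (0.037 − 0.013 + ½·0.46²)·1] / (σ√T) = (0.0328 + 0.1298) / 0.4600 = 0.3535 ≈ 0.35
d₂ = 0.3535 − 0.4600 = -0.1065 ≈ -0.11
exp(−qT) = exp(−0.013·1) = 0.9871;  exp(−rT) = exp(−0.037·1) = 0.9637
C = 465·0.9871·N(0.35) − 450·0.9637·N(-0.11) = 465·0.9871·0.6368 − 450·0.9637·0.4562 = 292.2922 − 197.8380 = 94.4542

94.45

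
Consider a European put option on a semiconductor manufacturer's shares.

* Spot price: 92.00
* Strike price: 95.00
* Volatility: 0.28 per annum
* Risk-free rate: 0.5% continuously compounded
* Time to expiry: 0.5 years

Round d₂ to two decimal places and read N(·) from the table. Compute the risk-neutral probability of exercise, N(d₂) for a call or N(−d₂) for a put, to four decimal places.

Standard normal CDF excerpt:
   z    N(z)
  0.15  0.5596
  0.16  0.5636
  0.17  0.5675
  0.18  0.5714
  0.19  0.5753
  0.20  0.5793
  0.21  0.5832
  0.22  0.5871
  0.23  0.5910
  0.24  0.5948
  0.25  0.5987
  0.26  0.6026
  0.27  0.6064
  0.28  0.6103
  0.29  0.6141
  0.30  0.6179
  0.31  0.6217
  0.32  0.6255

0.5987

T = 0.5;  σ√T = 0.1980
d₁ = [ln(92/95) + (0.005 + 0.28²/2)·0.5] / 0.1980 = [-0.0321 + 0.0221] / 0.1980 = -0.0504 ≈ -0.05
d₂ = d₁ − σ√T = -0.0504 − 0.1980 = -0.2484 ≈ -0.25
Risk-neutral Pr[S_T < K] = N(−d₂) = N(0.25) = 0.5987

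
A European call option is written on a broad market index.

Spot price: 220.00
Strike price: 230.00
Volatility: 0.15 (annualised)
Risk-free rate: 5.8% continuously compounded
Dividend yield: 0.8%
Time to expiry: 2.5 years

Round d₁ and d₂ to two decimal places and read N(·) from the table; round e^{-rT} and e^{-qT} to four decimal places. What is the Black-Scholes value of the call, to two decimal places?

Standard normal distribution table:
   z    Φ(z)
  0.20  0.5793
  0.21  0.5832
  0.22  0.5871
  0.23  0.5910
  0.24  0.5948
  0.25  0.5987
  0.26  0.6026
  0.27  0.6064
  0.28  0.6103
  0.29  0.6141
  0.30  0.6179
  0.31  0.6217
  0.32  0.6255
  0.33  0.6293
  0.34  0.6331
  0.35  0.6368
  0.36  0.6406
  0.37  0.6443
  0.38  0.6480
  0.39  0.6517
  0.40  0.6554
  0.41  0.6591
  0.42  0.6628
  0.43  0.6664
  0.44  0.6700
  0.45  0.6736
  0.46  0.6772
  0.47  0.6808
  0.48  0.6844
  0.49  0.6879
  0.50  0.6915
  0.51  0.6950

29.23

σ√T = 0.15·√2.5 = 0.2372
d₁ = [ln(220/230) + (0.058 − 0.008 + ½·0.15²)·2.5] / (σ√T) = (-0.0445 + 0.1531) / 0.2372 = 0.4582 which rounds to 0.46
d₂ = 0.4582 − 0.2372 = 0.2210 which rounds to 0.22
exp(−qT) = exp(−0.008·2.5) = 0.9802;  exp(−rT) = exp(−0.058·2.5) = 0.8650
N(d₁) = N(0.46) = 0.6772;  N(d₂) = N(0.22) = 0.5871
C = 220·0.9802·0.6772 − 230·0.8650·0.5871 = 146.0341 − 116.8035 = 29.2306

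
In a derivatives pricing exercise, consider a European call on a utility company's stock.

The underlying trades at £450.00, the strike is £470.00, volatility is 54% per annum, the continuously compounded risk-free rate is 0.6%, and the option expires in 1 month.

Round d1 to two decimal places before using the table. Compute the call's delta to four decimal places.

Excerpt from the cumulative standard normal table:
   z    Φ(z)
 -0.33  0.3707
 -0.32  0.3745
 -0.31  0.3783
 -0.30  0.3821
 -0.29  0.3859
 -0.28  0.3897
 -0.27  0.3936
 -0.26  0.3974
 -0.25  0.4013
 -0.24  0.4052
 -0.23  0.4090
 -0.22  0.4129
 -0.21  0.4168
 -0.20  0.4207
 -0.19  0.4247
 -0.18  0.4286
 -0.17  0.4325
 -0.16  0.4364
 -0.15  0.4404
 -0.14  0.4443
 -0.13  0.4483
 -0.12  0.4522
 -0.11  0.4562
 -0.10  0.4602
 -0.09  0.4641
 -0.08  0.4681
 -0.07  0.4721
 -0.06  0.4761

σ√T = 0.54 × 0.2887 = 0.1559
d₁ = [ln(450/470) + (0.006 + 0.54²/2)·0.08333] / 0.1559 = [-0.0435 + 0.0127] / 0.1559 = -0.1978 ≈ -0.20
N(d₁) = N(-0.20) = 0.4207
Δ_call = N(d₁) = 0.4207

0.4207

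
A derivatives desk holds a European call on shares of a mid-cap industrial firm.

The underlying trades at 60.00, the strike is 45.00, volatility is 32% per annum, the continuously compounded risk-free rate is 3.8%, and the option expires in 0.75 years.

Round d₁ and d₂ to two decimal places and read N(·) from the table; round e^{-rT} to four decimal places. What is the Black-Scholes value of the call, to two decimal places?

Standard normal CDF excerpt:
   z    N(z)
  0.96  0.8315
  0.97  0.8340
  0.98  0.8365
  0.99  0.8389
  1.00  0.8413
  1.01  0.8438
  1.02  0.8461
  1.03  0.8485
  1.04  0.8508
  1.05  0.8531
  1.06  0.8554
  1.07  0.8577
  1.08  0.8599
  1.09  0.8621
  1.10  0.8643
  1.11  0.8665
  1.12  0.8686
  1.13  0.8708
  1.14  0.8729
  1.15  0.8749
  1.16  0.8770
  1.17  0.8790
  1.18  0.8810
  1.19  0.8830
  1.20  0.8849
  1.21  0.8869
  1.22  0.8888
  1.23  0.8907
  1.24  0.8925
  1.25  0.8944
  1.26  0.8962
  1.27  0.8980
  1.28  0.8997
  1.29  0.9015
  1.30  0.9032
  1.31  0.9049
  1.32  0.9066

17.19

σ√T = 0.32·√0.75 = 0.2771
d₁ = [ln(60/45) + (0.038 + ½·0.32²)·0.75] / (σ√T) = (0.2877 + 0.0669) / 0.2771 = 1.2795 ⇒ 1.28
d₂ = 1.2795 − 0.2771 = 1.0024 ⇒ 1.00
e^(−rT) = e^(−0.038·0.75) = 0.9719
N(d₁) = N(1.28) = 0.8997;  N(d₂) = N(1.00) = 0.8413
C = 60·0.8997 − 45·0.9719·0.8413 = 53.9820 − 36.7947 = 17.1873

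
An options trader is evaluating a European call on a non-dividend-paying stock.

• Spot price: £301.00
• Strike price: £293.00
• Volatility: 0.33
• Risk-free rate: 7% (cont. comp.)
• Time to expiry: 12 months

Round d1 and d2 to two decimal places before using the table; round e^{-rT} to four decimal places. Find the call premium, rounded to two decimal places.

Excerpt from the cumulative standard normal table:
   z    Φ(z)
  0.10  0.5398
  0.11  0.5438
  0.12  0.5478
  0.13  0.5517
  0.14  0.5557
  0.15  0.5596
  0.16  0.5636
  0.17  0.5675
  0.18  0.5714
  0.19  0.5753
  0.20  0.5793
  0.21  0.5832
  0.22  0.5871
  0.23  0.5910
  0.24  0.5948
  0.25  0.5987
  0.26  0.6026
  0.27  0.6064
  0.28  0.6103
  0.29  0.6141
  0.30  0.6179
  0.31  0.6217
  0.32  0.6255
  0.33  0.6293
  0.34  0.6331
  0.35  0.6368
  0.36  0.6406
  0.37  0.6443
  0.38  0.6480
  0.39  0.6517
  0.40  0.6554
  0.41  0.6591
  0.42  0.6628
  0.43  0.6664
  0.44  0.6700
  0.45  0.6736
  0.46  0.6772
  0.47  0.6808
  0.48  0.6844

σ√T = 0.33·√1 = 0.3300
d₁ = [ln(301/293) + (0.07 + 0.33²/2)·1] / 0.3300 = [0.0269 + 0.1245] / 0.3300 = 0.4588 → 0.46
d₂ = d₁ − σ√T = 0.4588 − 0.3300 = 0.1288 → 0.13
e^(−rT) = e^(−0.07·1) = 0.9324
N(d₁) = N(0.46) = 0.6772;  N(d₂) = N(0.13) = 0.5517
C = 301·0.6772 − 293·0.9324·0.5517 = 203.8372 − 150.7207 = 53.1165

£53.12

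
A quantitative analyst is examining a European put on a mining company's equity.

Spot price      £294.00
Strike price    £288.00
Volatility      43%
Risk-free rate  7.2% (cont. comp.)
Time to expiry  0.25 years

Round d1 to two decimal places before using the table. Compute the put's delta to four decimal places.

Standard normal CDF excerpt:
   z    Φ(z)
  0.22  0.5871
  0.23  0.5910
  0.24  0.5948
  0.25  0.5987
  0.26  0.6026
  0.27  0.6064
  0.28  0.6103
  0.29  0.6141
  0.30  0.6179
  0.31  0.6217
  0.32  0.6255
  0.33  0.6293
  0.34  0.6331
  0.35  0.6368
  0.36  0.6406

σ√T = 0.43·√0.25 = 0.2150
d₁ = [ln(294/288) + (0.072 + 0.43²/2)·0.25] / 0.2150 = [0.0206 + 0.0411] / 0.2150 = 0.2871 which rounds to 0.29
N(d₁) = N(0.29) = 0.6141
Δ_put = N(d₁) − 1 = 0.6141 − 1 = -0.3859

-0.3859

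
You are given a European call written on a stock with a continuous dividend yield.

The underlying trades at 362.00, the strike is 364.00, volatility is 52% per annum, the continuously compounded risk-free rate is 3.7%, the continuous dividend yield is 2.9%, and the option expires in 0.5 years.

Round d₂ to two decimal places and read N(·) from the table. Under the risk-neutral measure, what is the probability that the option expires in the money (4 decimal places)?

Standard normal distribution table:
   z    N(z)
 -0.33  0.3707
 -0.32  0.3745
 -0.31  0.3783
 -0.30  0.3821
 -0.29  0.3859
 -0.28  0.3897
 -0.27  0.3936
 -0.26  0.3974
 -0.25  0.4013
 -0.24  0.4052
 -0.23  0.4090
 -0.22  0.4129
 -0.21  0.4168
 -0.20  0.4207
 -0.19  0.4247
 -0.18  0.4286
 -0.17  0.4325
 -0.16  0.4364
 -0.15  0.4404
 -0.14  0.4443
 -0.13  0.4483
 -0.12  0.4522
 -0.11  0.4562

T = 0.5;  σ√T = 0.3677
d₁ = [ln(362/364) + (0.037 − 0.029 + 0.52²/2)·0.5] / 0.3677 = [-0.0055 + 0.0716] / 0.3677 = 0.1797 which rounds to 0.18
d₂ = d₁ − σ√T = 0.1797 − 0.3677 = -0.1880 which rounds to -0.19
Risk-neutral Pr[S_T > K] = N(d₂) = N(-0.19) = 0.4247

0.4247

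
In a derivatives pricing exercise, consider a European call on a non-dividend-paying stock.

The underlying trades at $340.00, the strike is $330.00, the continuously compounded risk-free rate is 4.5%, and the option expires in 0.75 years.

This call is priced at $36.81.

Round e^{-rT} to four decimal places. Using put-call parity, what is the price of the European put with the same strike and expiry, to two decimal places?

$15.85

e^(−rT) = e^(−0.045·0.75) = 0.9668
Put-call parity: C − P = S − K·e^(−rT) = 340 − 330·0.9668 = 340 − 319.0440 = 20.9560
P = C − (C − P) = 36.81 − (20.9560) = 15.8540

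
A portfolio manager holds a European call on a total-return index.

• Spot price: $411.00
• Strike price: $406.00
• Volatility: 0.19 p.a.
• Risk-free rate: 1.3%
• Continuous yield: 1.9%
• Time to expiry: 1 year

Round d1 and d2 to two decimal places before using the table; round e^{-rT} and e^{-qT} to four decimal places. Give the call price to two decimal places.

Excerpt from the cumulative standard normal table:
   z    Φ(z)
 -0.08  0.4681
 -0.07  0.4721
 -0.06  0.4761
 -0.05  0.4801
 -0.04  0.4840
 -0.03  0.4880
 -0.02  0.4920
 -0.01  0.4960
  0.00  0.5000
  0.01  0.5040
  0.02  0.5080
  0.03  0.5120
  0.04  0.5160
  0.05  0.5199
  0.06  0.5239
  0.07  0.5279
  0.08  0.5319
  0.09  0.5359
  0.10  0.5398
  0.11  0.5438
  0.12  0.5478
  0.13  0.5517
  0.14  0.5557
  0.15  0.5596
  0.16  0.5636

$31.68

σ√T = 0.19·√1 = 0.1900
ln(S/K) + (r − q + σ²/2)T = ln(411/406) + (0.013 − 0.019 + 0.19²/2)·1 = 0.0122 + 0.0120 = 0.0243
d₁ = 0.0243 / 0.1900 = 0.1278 → 0.13
d₂ = d₁ − σ√T = 0.1278 − 0.1900 = -0.0622 → -0.06
exp(−qT) = exp(−0.019·1) = 0.9812;  exp(−rT) = exp(−0.013·1) = 0.9871
N(d₁) = N(0.13) = 0.5517;  N(d₂) = N(-0.06) = 0.4761
C = 411·0.9812·0.5517 − 406·0.9871·0.4761 = 222.4858 − 190.8031 = 31.6828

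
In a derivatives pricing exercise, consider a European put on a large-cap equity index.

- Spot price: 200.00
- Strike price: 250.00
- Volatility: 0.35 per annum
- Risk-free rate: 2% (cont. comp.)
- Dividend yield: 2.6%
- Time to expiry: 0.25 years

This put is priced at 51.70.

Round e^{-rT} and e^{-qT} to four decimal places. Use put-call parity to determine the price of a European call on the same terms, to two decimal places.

e^(−qT) = e^(−0.026·0.25) = 0.9935;  e^(−rT) = e^(−0.02·0.25) = 0.9950
Put-call parity: C − P = S·e^(−qT) − K·e^(−rT) = 200·0.9935 − 250·0.9950 = 198.7000 − 248.7500 = -50.0500
C = P + (C − P) = 51.70 + (-50.0500) = 1.6500

1.65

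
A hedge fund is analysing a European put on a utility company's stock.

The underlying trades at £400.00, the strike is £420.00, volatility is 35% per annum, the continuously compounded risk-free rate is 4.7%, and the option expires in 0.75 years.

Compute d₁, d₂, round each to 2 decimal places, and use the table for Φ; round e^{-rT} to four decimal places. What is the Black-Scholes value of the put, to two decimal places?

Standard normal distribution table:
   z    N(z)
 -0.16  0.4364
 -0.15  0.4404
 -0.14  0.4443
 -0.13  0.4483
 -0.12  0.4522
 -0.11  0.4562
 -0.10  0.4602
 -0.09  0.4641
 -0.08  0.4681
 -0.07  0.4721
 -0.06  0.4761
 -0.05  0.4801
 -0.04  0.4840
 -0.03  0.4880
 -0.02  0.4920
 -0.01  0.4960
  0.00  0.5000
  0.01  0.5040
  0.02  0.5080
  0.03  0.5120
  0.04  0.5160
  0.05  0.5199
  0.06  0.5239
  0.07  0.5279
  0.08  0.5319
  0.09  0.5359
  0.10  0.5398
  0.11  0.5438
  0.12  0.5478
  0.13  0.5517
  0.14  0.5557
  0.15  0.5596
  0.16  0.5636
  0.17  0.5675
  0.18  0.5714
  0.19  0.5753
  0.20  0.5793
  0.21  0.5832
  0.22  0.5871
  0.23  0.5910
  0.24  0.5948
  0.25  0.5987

£52.41

σ√T = 0.35 × 0.8660 = 0.3031
d₁ = [ln(400/420) + (0.047 + ½·0.35²)·0.75] / (σ√T) = (-0.0488 + 0.0812) / 0.3031 = 0.1069 ≈ 0.11
d₂ = 0.1069 − 0.3031 = -0.1962 ≈ -0.20
exp(−rT) = exp(−0.047·0.75) = 0.9654
N(−d₂) = N(0.20) = 0.5793;  N(−d₁) = N(-0.11) = 0.4562
P = 420·0.9654·0.5793 − 400·0.4562 = 234.8876 − 182.4800 = 52.4076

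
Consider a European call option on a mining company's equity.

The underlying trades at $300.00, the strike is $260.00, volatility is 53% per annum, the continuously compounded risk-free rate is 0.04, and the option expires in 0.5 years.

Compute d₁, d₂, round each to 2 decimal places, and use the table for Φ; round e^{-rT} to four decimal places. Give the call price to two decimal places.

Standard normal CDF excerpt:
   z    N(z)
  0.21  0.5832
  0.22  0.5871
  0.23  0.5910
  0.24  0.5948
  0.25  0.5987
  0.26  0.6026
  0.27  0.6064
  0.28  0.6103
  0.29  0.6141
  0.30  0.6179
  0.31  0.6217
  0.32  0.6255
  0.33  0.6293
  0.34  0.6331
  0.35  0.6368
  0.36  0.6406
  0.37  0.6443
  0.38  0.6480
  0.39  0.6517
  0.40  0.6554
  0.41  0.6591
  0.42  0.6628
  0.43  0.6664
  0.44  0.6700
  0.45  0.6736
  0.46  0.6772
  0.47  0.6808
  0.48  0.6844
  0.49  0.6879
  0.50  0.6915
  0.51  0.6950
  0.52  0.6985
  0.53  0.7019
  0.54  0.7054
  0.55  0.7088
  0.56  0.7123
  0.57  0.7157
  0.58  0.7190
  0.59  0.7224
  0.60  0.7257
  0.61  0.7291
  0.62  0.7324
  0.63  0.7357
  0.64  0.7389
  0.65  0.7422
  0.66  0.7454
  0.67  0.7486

σ√T = 0.53 × 0.7071 = 0.3748
d₁ = [ln(300/260) + (0.04 + ½·0.53²)·0.5] / (σ√T) = (0.1431 + 0.0902) / 0.3748 = 0.6226 → 0.62
d₂ = 0.6226 − 0.3748 = 0.2478 → 0.25
exp(−rT) = exp(−0.04·0.5) = 0.9802
N(d₁) = N(0.62) = 0.7324;  N(d₂) = N(0.25) = 0.5987
C = 300·0.7324 − 260·0.9802·0.5987 = 219.7200 − 152.5799 = 67.1401

$67.14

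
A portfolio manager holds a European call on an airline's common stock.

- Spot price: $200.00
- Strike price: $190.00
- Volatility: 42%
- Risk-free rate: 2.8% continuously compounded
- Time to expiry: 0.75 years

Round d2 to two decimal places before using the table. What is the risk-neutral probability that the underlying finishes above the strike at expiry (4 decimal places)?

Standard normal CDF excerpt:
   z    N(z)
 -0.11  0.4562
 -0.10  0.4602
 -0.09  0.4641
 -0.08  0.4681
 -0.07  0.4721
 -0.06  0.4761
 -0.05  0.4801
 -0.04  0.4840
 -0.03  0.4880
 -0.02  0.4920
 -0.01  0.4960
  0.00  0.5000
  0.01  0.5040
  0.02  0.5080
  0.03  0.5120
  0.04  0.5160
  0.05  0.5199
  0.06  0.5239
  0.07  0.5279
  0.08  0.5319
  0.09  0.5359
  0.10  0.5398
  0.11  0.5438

σ√T = 0.42·√0.75 = 0.3637
ln(S/K) + (r + σ²/2)T = ln(200/190) + (0.028 + 0.42²/2)·0.75 = 0.0513 + 0.0871 = 0.1384
d₁ = 0.1384 / 0.3637 = 0.3806 which rounds to 0.38
d₂ = d₁ − σ√T = 0.3806 − 0.3637 = 0.0169 which rounds to 0.02
Risk-neutral Pr[S_T > K] = N(d₂) = N(0.02) = 0.5080

0.5080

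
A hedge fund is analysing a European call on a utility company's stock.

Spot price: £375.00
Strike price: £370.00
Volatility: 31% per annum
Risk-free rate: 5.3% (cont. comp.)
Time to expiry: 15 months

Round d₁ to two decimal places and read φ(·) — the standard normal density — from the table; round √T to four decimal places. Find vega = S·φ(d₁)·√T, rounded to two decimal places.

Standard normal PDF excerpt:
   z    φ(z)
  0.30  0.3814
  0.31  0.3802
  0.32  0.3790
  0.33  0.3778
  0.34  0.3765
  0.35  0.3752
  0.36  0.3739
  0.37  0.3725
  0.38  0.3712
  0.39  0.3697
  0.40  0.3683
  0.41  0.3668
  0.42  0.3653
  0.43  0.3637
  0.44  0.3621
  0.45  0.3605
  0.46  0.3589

T = 1.25;  σ√T = 0.3466
d₁ = [ln(375/370) + (0.053 + ½·0.31²)·1.25] / (σ√T) = (0.0134 + 0.1263) / 0.3466 = 0.4032 which rounds to 0.40
√T = √1.25 = 1.1180
φ(d₁) = φ(0.40) = 0.3683
vega = S·φ(d₁)·√T = 375·0.3683·1.1180 = 154.4098

154.41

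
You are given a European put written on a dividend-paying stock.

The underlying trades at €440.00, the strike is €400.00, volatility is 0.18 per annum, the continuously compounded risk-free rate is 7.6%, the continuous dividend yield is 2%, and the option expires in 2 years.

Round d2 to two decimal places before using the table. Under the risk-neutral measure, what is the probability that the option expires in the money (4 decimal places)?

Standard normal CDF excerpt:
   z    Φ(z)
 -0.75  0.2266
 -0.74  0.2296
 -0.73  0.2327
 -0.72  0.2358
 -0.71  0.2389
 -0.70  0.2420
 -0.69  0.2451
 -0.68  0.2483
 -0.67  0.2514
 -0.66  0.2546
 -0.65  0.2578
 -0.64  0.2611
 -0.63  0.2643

0.2451

σ√T = 0.18 × 1.4142 = 0.2546
d₁ = [ln(440/400) + (0.076 − 0.02 + ½·0.18²)·2] / (σ√T) = (0.0953 + 0.1444) / 0.2546 = 0.9417 ⇒ 0.94
d₂ = 0.9417 − 0.2546 = 0.6871 ⇒ 0.69
Risk-neutral Pr[S_T < K] = N(−d₂) = N(-0.69) = 0.2451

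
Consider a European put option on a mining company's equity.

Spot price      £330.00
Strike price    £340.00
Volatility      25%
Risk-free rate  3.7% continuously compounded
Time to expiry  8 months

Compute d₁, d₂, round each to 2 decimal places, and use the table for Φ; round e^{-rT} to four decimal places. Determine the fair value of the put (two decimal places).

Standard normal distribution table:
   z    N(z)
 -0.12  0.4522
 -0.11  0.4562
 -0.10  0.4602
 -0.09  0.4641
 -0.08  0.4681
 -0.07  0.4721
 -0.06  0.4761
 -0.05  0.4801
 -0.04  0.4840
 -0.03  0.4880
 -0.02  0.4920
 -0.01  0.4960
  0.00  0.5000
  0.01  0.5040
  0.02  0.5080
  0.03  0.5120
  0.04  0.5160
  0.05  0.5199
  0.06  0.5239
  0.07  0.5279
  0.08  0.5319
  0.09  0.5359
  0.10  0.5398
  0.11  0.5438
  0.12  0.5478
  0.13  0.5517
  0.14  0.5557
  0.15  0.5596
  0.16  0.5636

£28.53

σ√T = 0.25 × 0.8165 = 0.2041
ln(S/K) + (r + σ²/2)T = ln(330/340) + (0.037 + 0.25²/2)·0.6667 = -0.0299 + 0.0455 = 0.0156
d₁ = 0.0156 / 0.2041 = 0.0767 → 0.08
d₂ = d₁ − σ√T = 0.0767 − 0.2041 = -0.1275 → -0.13
exp(−rT) = exp(−0.037·0.6667) = 0.9756
N(−d₂) = N(0.13) = 0.5517;  N(−d₁) = N(-0.08) = 0.4681
P = 340·0.9756·0.5517 − 330·0.4681 = 183.0011 − 154.4730 = 28.5281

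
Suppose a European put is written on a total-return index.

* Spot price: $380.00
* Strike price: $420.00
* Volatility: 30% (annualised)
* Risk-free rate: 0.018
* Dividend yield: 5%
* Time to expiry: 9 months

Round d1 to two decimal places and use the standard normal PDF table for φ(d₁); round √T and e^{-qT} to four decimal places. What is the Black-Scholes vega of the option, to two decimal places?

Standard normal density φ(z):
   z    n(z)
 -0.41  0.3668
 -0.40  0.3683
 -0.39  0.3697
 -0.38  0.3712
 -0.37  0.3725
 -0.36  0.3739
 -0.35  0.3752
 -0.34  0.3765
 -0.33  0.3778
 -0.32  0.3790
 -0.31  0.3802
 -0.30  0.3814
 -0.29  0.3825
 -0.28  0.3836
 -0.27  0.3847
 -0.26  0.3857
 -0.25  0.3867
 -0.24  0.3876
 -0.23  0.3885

σ√T = 0.3·√0.75 = 0.2598
d₁ = [ln(380/420) + (0.018 − 0.05 + ½·0.3²)·0.75] / (σ√T) = (-0.1001 + 0.0097) / 0.2598 = -0.3477 ≈ -0.35
√T = √0.75 = 0.8660
φ(d₁) = φ(-0.35) = 0.3752
exp(−qT) = exp(−0.05·0.75) = 0.9632
vega = S·exp(−qT)·φ(d₁)·√T = 380·0.9632·0.3752·0.8660 = 118.9271
(Call and put vega coincide under Black-Scholes.)

118.93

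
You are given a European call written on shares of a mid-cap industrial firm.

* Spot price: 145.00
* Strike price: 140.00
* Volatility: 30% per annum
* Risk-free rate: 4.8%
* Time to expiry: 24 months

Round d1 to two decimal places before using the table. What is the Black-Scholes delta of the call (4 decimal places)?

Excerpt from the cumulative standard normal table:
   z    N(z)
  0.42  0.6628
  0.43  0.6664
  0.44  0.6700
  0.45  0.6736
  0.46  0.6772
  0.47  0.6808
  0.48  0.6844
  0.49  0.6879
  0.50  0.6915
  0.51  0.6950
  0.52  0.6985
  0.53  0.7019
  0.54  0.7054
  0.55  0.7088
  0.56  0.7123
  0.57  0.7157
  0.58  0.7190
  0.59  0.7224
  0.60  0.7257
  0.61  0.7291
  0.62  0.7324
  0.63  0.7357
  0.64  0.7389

0.6985

σ√T = 0.3·√2 = 0.4243
d₁ = [ln(145/140) + (0.048 + 0.3²/2)·2] / 0.4243 = [0.0351 + 0.1860] / 0.4243 = 0.5211 → 0.52
N(d₁) = N(0.52) = 0.6985
Δ_call = N(d₁) = 0.6985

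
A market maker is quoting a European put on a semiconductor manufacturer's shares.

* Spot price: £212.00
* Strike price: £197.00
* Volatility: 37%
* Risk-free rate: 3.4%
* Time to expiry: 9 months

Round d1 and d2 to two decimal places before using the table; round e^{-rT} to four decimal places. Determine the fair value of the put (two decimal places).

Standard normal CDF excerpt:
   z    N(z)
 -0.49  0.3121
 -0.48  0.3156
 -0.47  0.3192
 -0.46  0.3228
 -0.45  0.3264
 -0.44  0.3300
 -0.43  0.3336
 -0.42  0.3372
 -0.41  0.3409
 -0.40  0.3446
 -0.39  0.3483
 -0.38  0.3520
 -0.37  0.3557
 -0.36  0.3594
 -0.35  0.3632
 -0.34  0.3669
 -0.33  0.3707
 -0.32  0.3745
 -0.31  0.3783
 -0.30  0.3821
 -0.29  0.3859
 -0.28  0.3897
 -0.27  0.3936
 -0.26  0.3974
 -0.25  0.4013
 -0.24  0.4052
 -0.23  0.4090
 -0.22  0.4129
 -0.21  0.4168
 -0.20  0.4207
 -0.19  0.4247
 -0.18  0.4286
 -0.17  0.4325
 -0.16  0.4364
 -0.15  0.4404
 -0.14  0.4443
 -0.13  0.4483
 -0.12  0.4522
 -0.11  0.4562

T = 0.75;  σ√T = 0.3204
ln(S/K) + (r + σ²/2)T = ln(212/197) + (0.034 + 0.37²/2)·0.75 = 0.0734 + 0.0768 = 0.1502
d₁ = 0.1502 / 0.3204 = 0.4688 → 0.47
d₂ = d₁ − σ√T = 0.4688 − 0.3204 = 0.1484 → 0.15
exp(−rT) = exp(−0.034·0.75) = 0.9748
P = 197·0.9748·N(-0.15) − 212·N(-0.47) = 197·0.9748·0.4404 − 212·0.3192 = 84.5725 − 67.6704 = 16.9021

£16.90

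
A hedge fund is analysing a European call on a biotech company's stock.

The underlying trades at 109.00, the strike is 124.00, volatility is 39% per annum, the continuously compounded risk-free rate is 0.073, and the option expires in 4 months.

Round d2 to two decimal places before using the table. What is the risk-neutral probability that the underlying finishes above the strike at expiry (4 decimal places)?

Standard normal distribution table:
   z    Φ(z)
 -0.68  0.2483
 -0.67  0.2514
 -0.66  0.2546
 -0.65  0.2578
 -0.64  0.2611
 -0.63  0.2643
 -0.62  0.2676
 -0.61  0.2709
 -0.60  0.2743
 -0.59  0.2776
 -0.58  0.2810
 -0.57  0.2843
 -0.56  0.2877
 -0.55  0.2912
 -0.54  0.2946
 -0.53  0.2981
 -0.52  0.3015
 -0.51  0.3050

0.2810

σ√T = 0.39·√0.3333 = 0.2252
d₁ = [ln(109/124) + (0.073 + 0.39²/2)·0.3333] / 0.2252 = [-0.1289 + 0.0497] / 0.2252 = -0.3520 which rounds to -0.35
d₂ = d₁ − σ√T = -0.3520 − 0.2252 = -0.5771 which rounds to -0.58
Risk-neutral Pr[S_T > K] = N(d₂) = N(-0.58) = 0.2810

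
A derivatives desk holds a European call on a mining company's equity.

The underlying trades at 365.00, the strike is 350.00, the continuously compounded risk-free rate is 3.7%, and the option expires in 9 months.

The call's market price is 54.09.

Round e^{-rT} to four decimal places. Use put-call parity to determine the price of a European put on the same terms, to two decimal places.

29.50

e^(−rT) = e^(−0.037·0.75) = 0.9726
Put-call parity: C − P = S − K·e^(−rT) = 365 − 350·0.9726 = 365 − 340.4100 = 24.5900
P = C − (C − P) = 54.09 − (24.5900) = 29.5000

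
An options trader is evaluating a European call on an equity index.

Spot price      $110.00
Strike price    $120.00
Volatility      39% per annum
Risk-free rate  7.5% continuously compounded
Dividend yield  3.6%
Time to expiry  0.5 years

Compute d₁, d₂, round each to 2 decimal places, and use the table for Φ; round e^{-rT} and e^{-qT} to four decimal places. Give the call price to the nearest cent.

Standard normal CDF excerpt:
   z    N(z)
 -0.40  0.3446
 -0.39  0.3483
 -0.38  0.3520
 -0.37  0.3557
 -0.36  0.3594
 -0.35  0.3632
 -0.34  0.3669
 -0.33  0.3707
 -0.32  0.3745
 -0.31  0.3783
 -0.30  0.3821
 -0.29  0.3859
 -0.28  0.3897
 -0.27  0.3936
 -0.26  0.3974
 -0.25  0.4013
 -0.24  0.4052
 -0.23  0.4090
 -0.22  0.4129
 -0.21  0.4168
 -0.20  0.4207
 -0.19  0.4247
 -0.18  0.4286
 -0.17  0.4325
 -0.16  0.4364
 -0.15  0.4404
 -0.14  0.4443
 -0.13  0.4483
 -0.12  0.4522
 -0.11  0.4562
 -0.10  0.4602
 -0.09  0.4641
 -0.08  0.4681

σ√T = 0.39 × 0.7071 = 0.2758
d₁ = [ln(110/120) + (0.075 − 0.036 + ½·0.39²)·0.5] / (σ√T) = (-0.0870 + 0.0575) / 0.2758 = -0.1069 → -0.11
d₂ = -0.1069 − 0.2758 = -0.3827 → -0.38
exp(−qT) = exp(−0.036·0.5) = 0.9822;  exp(−rT) = exp(−0.075·0.5) = 0.9632
N(d₁) = N(-0.11) = 0.4562;  N(d₂) = N(-0.38) = 0.3520
C = 110·0.9822·0.4562 − 120·0.9632·0.3520 = 49.2888 − 40.6856 = 8.6032

$8.60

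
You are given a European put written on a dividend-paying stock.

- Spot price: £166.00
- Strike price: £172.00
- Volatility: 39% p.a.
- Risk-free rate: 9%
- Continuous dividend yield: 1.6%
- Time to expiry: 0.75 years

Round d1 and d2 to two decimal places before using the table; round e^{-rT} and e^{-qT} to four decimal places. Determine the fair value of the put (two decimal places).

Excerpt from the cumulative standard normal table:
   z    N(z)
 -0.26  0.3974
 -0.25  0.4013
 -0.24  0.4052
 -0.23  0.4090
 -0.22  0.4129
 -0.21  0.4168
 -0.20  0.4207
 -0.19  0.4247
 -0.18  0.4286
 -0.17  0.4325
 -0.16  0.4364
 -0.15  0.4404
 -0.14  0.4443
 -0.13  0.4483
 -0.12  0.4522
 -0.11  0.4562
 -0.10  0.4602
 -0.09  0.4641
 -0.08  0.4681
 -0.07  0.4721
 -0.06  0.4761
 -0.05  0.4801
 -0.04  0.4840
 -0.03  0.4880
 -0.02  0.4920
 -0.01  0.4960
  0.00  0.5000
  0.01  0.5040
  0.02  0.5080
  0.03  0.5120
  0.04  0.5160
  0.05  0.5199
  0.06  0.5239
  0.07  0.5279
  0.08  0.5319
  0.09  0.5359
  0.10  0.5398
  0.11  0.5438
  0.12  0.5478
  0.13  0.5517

£20.34

σ√T = 0.39·√0.75 = 0.3377
d₁ = [ln(166/172) + (0.09 − 0.016 + 0.39²/2)·0.75] / 0.3377 = [-0.0355 + 0.1125] / 0.3377 = 0.2281 ≈ 0.23
d₂ = d₁ − σ√T = 0.2281 − 0.3377 = -0.1097 ≈ -0.11
e^(−qT) = e^(−0.016·0.75) = 0.9881;  e^(−rT) = e^(−0.09·0.75) = 0.9347
P = 172·0.9347·N(0.11) − 166·0.9881·N(-0.23) = 172·0.9347·0.5438 − 166·0.9881·0.4090 = 87.4259 − 67.0861 = 20.3398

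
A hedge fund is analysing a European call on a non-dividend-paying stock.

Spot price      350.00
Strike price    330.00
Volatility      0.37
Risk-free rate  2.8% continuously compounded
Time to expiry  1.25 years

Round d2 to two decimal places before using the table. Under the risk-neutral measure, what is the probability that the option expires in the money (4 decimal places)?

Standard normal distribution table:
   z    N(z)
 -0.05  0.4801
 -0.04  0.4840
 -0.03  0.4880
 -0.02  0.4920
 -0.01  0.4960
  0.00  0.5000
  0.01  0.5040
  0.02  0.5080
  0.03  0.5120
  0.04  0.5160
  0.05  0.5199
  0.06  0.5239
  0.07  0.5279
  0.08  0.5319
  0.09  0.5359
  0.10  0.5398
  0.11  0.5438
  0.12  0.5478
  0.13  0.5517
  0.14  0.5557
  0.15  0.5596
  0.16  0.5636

0.5080

T = 1.25;  σ√T = 0.4137
d₁ = [ln(350/330) + (0.028 + 0.37²/2)·1.25] / 0.4137 = [0.0588 + 0.1206] / 0.4137 = 0.4337 ⇒ 0.43
d₂ = d₁ − σ√T = 0.4337 − 0.4137 = 0.0200 ⇒ 0.02
Risk-neutral Pr[S_T > K] = N(d₂) = N(0.02) = 0.5080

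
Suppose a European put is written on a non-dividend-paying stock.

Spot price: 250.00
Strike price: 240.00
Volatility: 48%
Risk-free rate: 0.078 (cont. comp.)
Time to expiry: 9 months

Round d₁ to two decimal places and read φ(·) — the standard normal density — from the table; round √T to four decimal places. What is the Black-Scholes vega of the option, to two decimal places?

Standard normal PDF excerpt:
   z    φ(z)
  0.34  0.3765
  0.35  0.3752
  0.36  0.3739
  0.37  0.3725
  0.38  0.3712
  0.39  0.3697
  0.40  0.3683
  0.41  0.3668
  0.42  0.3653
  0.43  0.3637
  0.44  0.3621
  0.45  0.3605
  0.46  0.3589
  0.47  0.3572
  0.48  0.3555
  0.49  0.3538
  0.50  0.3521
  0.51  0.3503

78.05

σ√T = 0.48 × 0.8660 = 0.4157
ln(S/K) + (r + σ²/2)T = ln(250/240) + (0.078 + 0.48²/2)·0.75 = 0.0408 + 0.1449 = 0.1857
d₁ = 0.1857 / 0.4157 = 0.4468 ≈ 0.45
√T = √0.75 = 0.8660
φ(d₁) = φ(0.45) = 0.3605
vega = S·φ(d₁)·√T = 250·0.3605·0.8660 = 78.0482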